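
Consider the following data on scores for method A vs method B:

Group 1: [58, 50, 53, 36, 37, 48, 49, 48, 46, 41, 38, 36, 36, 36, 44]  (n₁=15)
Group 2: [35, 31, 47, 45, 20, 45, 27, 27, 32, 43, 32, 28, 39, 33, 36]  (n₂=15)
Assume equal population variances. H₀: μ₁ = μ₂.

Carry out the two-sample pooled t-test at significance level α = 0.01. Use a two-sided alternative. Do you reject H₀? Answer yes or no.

x̄₁=43.733, s₁=7.186, n₁=15
x̄₂=34.667, s₂=7.853, n₂=15
s_p² = [14·7.186² + 14·7.853²]/28 = 56.6524
SE = √(s_p²·(1/15+1/15)) = 2.7484
t = (43.733−34.667)/2.7484 = 3.2989
df = 28
p-value (two-sided) = 0.00265
At α=0.01: p < α → reject H₀

reject H₀: yes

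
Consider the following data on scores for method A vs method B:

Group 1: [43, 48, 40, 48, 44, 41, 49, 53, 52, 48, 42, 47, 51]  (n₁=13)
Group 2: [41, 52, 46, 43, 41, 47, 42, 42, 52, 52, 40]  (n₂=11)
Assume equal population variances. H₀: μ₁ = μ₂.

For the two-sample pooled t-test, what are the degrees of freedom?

df = n₁ + n₂ − 2 = 13 + 11 − 2 = 22

degrees of freedom = 22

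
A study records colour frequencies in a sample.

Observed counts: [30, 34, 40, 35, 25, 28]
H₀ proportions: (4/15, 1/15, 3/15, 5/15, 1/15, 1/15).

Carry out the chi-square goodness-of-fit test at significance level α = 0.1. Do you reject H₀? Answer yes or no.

reject H₀: yes

n = 192; E_i = n·p_i = [51.20, 12.80, 38.40, 64.00, 12.80, 12.80]
χ² = (30−51.20)²/51.20 + (34−12.80)²/12.80 + (40−38.40)²/38.40 + (35−64.00)²/64.00 + (25−12.80)²/12.80 + (28−12.80)²/12.80 = 86.7760
df = 5
p-value (upper-tail) = 0.00000
At α=0.1: p < α → reject H₀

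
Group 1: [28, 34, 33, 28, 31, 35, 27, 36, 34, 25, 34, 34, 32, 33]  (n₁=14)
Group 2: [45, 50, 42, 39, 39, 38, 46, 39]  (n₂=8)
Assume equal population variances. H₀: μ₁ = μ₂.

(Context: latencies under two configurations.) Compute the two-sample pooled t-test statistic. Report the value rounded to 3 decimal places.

test statistic = -6.349

x̄₁=31.714, s₁=3.384, n₁=14
x̄₂=42.250, s₂=4.334, n₂=8
s_p² = [13·3.384² + 7·4.334²]/20 = 14.0179
SE = √(s_p²·(1/14+1/8)) = 1.6594
t = (31.714−42.250)/1.6594 = -6.3492
df = 20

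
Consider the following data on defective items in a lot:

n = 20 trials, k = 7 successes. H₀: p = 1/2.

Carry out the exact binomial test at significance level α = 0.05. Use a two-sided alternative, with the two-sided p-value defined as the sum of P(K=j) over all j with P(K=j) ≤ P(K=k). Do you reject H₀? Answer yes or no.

reject H₀: no

Exact binomial: n=20, k=7, p₀=1/2=0.5000
P(X=j) = C(n,j)·p₀^j·(1−p₀)^(n−j); p = Σ P(X=j) over j with P(X=j) ≤ P(X=7)
p-value (two-sided) = 0.26318
At α=0.05: p ≥ α → fail to reject H₀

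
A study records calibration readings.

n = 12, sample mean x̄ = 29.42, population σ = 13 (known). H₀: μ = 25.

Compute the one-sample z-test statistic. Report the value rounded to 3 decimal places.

SE = σ/√n = 13/√12 = 3.7528
z = (x̄−μ₀)/SE = (29.42−25)/3.7528 = 1.1778

test statistic = 1.178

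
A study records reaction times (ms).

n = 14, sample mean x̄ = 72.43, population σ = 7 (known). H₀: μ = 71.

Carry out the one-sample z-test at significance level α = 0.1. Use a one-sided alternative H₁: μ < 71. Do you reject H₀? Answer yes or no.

SE = σ/√n = 7/√14 = 1.8708
z = (x̄−μ₀)/SE = (72.43−71)/1.8708 = 0.7644
p-value (one-sided, H₁ less) = 0.77768
At α=0.1: p ≥ α → fail to reject H₀

reject H₀: no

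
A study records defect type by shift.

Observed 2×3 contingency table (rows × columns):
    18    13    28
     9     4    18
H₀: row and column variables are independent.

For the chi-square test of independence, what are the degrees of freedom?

degrees of freedom = 2

df = (r−1)(c−1) = (2−1)·(3−1) = 2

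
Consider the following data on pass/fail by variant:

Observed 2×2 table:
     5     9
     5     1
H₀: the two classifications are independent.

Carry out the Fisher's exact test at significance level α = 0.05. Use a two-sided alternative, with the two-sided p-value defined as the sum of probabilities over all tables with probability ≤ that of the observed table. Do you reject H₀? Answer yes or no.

Margins: r₁=14, r₂=6, c₁=10, c₂=10, n=20
p_obs = C(14,5)·C(6,5)/C(20,10); sum pmf over tables with pmf ≤ p_obs
p-value (two-sided) = 0.14087
At α=0.05: p ≥ α → fail to reject H₀

reject H₀: no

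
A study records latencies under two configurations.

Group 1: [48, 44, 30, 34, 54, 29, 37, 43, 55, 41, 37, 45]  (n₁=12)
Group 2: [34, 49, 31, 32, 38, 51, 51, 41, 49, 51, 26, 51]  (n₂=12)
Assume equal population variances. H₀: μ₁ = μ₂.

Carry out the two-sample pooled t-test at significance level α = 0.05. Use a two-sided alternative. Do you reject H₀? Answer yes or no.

x̄₁=41.417, s₁=8.458, n₁=12
x̄₂=42.000, s₂=9.439, n₂=12
s_p² = [11·8.458² + 11·9.439²]/22 = 80.3144
SE = √(s_p²·(1/12+1/12)) = 3.6587
t = (41.417−42.000)/3.6587 = -0.1594
df = 22
p-value (two-sided) = 0.87478
At α=0.05: p ≥ α → fail to reject H₀

reject H₀: no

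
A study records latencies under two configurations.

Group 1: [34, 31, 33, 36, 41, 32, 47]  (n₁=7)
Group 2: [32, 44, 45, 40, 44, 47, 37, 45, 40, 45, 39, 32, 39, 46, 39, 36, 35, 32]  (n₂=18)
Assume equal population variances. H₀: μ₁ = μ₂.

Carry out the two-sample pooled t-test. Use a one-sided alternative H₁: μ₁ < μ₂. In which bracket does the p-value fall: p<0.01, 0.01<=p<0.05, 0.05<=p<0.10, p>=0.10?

x̄₁=36.286, s₁=5.765, n₁=7
x̄₂=39.833, s₂=5.067, n₂=18
s_p² = [6·5.765² + 17·5.067²]/23 = 27.6491
SE = √(s_p²·(1/7+1/18)) = 2.3422
t = (36.286−39.833)/2.3422 = -1.5146
df = 23
p-value (one-sided, H₁ less) = 0.07174
→ bracket: 0.05<=p<0.10

p-value bracket: 0.05<=p<0.10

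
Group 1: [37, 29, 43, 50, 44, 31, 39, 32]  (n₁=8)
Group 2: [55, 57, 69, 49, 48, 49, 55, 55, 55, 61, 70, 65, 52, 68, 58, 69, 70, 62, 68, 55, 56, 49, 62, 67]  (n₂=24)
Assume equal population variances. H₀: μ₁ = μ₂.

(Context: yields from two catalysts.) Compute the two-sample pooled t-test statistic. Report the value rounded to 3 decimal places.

x̄₁=38.125, s₁=7.298, n₁=8
x̄₂=59.333, s₂=7.481, n₂=24
s_p² = [7·7.298² + 23·7.481²]/30 = 55.3403
SE = √(s_p²·(1/8+1/24)) = 3.0370
t = (38.125−59.333)/3.0370 = -6.9833
df = 30

test statistic = -6.983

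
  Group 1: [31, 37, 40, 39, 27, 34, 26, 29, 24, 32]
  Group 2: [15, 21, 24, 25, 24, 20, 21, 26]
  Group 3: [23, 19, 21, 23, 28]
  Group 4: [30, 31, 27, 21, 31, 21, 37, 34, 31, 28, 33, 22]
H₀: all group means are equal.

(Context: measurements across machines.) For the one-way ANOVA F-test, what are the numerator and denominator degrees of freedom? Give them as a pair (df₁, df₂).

k = 4 groups, N = 35 total
df = (k−1, N−k) = (4−1, 35−4) = (3, 31)

degrees of freedom = [3, 31]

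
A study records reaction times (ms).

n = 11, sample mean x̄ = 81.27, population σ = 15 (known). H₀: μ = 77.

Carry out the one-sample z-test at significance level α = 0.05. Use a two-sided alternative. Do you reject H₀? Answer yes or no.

reject H₀: no

SE = σ/√n = 15/√11 = 4.5227
z = (x̄−μ₀)/SE = (81.27−77)/4.5227 = 0.9441
p-value (two-sided) = 0.34510
At α=0.05: p ≥ α → fail to reject H₀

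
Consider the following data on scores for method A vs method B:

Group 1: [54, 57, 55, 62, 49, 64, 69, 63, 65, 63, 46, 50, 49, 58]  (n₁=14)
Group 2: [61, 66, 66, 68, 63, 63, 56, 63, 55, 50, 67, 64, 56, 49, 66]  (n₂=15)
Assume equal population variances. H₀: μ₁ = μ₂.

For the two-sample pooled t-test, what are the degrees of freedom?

df = n₁ + n₂ − 2 = 14 + 15 − 2 = 27

degrees of freedom = 27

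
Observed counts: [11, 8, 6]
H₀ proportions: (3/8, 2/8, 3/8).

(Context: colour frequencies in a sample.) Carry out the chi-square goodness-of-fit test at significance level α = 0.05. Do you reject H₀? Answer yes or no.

n = 25; E_i = n·p_i = [9.38, 6.25, 9.38]
χ² = (11−9.38)²/9.38 + (8−6.25)²/6.25 + (6−9.38)²/9.38 = 1.9867
df = 2
p-value (upper-tail) = 0.37034
At α=0.05: p ≥ α → fail to reject H₀

reject H₀: no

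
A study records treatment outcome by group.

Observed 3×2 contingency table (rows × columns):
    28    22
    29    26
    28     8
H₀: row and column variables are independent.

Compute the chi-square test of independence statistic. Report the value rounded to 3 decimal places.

test statistic = 6.297

Row totals [50, 55, 36], col totals [85, 56], n=141
χ² = (28−30.14)²/30.14 + (22−19.86)²/19.86 + (29−33.16)²/33.16 + (26−21.84)²/21.84 + (28−21.70)²/21.70 + (8−14.30)²/14.30 = 6.2966
df = 2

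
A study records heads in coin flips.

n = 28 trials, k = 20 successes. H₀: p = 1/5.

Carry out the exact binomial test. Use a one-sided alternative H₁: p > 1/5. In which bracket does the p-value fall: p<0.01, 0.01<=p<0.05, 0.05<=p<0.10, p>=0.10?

Exact binomial: n=28, k=20, p₀=1/5=0.2000
P(X≥20) from Σ C(n,i)·p₀^i·(1−p₀)^(n−i)
p-value (one-sided, H₁ greater) = 0.00000
→ bracket: p<0.01

p-value bracket: p<0.01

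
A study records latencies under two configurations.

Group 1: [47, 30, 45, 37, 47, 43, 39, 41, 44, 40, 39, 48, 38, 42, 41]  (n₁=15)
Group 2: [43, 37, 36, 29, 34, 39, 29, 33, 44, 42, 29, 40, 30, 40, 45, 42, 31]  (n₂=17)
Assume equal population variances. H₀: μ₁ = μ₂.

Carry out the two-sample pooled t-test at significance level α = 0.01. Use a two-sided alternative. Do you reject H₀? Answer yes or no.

x̄₁=41.400, s₁=4.657, n₁=15
x̄₂=36.647, s₂=5.711, n₂=17
s_p² = [14·4.657² + 16·5.711²]/30 = 27.5161
SE = √(s_p²·(1/15+1/17)) = 1.8582
t = (41.400−36.647)/1.8582 = 2.5578
df = 30
p-value (two-sided) = 0.01583
At α=0.01: p ≥ α → fail to reject H₀

reject H₀: no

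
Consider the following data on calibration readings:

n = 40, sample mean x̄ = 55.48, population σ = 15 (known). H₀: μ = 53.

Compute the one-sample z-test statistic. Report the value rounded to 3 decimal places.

test statistic = 1.046

SE = σ/√n = 15/√40 = 2.3717
z = (x̄−μ₀)/SE = (55.48−53)/2.3717 = 1.0457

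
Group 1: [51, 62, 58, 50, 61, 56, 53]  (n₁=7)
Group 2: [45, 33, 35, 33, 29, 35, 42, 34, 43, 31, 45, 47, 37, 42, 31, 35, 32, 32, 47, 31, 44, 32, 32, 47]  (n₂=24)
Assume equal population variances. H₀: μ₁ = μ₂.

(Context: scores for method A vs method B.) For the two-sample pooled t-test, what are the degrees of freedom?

df = n₁ + n₂ − 2 = 7 + 24 − 2 = 29

degrees of freedom = 29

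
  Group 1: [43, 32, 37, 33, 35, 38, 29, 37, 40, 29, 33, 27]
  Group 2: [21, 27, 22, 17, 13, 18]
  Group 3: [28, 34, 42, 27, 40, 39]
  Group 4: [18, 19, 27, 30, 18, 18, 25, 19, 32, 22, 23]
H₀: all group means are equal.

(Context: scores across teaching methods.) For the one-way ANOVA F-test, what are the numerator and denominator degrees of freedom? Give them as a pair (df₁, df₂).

degrees of freedom = [3, 31]

k = 4 groups, N = 35 total
df = (k−1, N−k) = (4−1, 35−4) = (3, 31)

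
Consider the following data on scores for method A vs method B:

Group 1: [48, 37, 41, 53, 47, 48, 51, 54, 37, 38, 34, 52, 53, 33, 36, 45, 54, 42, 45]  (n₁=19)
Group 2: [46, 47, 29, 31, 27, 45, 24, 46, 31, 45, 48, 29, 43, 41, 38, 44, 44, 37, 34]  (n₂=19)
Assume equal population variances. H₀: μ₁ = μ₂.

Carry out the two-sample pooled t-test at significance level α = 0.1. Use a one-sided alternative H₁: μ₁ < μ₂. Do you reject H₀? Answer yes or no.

reject H₀: no

x̄₁=44.632, s₁=7.236, n₁=19
x̄₂=38.368, s₂=7.833, n₂=19
s_p² = [18·7.236² + 18·7.833²]/36 = 56.8567
SE = √(s_p²·(1/19+1/19)) = 2.4464
t = (44.632−38.368)/2.4464 = 2.5601
df = 36
p-value (one-sided, H₁ less) = 0.99260
At α=0.1: p ≥ α → fail to reject H₀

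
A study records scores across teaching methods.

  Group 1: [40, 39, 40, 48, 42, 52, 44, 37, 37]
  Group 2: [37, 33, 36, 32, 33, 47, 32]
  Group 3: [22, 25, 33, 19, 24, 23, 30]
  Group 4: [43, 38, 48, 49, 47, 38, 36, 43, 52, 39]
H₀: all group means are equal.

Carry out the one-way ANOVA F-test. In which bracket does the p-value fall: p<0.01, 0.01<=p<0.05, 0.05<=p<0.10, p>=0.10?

p-value bracket: p<0.01

Group means [42.11, 35.71, 25.14, 43.30], grand mean 37.515
SSB = Σnᵢ(x̄ᵢ−x̄)² = 1618.968; SSW = ΣΣ(x−x̄ᵢ)² = 789.275
MSB = 1618.968/3 = 539.6559; MSW = 789.275/29 = 27.2164
F = MSB/MSW = 19.8284
df = (3, 29)
p-value (upper-tail) = 0.00000
→ bracket: p<0.01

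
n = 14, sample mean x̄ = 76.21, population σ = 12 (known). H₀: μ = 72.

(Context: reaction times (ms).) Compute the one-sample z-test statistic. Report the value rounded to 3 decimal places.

test statistic = 1.313

SE = σ/√n = 12/√14 = 3.2071
z = (x̄−μ₀)/SE = (76.21−72)/3.2071 = 1.3127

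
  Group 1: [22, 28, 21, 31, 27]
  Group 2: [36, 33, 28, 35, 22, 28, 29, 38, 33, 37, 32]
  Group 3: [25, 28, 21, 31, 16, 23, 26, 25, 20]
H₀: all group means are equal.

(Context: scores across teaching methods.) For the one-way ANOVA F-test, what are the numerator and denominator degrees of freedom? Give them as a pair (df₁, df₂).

degrees of freedom = [2, 22]

k = 3 groups, N = 25 total
df = (k−1, N−k) = (3−1, 25−3) = (2, 22)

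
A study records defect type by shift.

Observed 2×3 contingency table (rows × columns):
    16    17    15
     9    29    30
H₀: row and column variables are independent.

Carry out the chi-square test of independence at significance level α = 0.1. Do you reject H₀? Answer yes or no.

reject H₀: yes

Row totals [48, 68], col totals [25, 46, 45], n=116
χ² = (16−10.34)²/10.34 + (17−19.03)²/19.03 + (15−18.62)²/18.62 + (9−14.66)²/14.66 + (29−26.97)²/26.97 + (30−26.38)²/26.38 = 6.8457
df = 2
p-value (upper-tail) = 0.03262
At α=0.1: p < α → reject H₀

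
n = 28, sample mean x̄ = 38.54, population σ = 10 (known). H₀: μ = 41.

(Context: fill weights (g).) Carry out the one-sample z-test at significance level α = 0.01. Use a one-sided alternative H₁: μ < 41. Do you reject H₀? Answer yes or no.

reject H₀: no

SE = σ/√n = 10/√28 = 1.8898
z = (x̄−μ₀)/SE = (38.54−41)/1.8898 = -1.3017
p-value (one-sided, H₁ less) = 0.09651
At α=0.01: p ≥ α → fail to reject H₀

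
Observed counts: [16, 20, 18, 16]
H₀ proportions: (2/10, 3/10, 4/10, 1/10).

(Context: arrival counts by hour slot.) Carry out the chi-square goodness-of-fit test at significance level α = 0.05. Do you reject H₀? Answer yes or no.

n = 70; E_i = n·p_i = [14.00, 21.00, 28.00, 7.00]
χ² = (16−14.00)²/14.00 + (20−21.00)²/21.00 + (18−28.00)²/28.00 + (16−7.00)²/7.00 = 15.4762
df = 3
p-value (upper-tail) = 0.00145
At α=0.05: p < α → reject H₀

reject H₀: yes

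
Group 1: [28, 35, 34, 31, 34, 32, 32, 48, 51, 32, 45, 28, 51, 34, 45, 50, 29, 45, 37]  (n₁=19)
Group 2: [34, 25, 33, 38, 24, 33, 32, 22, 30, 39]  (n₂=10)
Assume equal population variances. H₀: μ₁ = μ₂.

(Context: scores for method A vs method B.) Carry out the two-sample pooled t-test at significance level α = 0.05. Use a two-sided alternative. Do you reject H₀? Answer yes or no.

x̄₁=37.947, s₁=8.249, n₁=19
x̄₂=31.000, s₂=5.754, n₂=10
s_p² = [18·8.249² + 9·5.754²]/27 = 56.4055
SE = √(s_p²·(1/19+1/10)) = 2.9342
t = (37.947−31.000)/2.9342 = 2.3678
df = 27
p-value (two-sided) = 0.02532
At α=0.05: p < α → reject H₀

reject H₀: yes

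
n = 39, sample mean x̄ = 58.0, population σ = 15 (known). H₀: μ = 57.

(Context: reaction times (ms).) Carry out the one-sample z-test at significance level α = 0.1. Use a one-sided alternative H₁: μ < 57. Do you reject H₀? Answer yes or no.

SE = σ/√n = 15/√39 = 2.4019
z = (x̄−μ₀)/SE = (58.0−57)/2.4019 = 0.4163
p-value (one-sided, H₁ less) = 0.66142
At α=0.1: p ≥ α → fail to reject H₀

reject H₀: no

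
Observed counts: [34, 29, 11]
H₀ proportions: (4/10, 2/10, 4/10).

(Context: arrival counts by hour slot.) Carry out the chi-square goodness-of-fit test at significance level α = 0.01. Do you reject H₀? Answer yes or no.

reject H₀: yes

n = 74; E_i = n·p_i = [29.60, 14.80, 29.60]
χ² = (34−29.60)²/29.60 + (29−14.80)²/14.80 + (11−29.60)²/29.60 = 25.9662
df = 2
p-value (upper-tail) = 0.00000
At α=0.01: p < α → reject H₀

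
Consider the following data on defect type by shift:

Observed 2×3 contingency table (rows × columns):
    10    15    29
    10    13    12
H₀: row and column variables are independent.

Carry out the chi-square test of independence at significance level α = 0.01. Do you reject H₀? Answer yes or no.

Row totals [54, 35], col totals [20, 28, 41], n=89
χ² = (10−12.13)²/12.13 + (15−16.99)²/16.99 + (29−24.88)²/24.88 + (10−7.87)²/7.87 + (13−11.01)²/11.01 + (12−16.12)²/16.12 = 3.2852
df = 2
p-value (upper-tail) = 0.19348
At α=0.01: p ≥ α → fail to reject H₀

reject H₀: no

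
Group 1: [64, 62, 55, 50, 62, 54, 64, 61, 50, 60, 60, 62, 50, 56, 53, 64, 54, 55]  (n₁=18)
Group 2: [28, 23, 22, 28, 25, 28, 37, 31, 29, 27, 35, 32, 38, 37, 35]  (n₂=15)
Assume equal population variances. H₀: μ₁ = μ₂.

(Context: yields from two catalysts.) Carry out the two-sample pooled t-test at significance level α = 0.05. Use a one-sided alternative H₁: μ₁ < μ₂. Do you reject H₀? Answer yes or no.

x̄₁=57.556, s₁=5.090, n₁=18
x̄₂=30.333, s₂=5.178, n₂=15
s_p² = [17·5.090² + 14·5.178²]/31 = 26.3154
SE = √(s_p²·(1/18+1/15)) = 1.7934
t = (57.556−30.333)/1.7934 = 15.1790
df = 31
p-value (one-sided, H₁ less) = 1.00000
At α=0.05: p ≥ α → fail to reject H₀

reject H₀: no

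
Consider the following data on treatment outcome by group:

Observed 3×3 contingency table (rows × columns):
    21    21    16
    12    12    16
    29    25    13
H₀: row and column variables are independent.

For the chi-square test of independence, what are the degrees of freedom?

degrees of freedom = 4

df = (r−1)(c−1) = (3−1)·(3−1) = 4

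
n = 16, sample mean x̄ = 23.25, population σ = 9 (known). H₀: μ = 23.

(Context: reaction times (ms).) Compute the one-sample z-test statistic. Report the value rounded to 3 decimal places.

SE = σ/√n = 9/√16 = 2.2500
z = (x̄−μ₀)/SE = (23.25−23)/2.2500 = 0.1111

test statistic = 0.111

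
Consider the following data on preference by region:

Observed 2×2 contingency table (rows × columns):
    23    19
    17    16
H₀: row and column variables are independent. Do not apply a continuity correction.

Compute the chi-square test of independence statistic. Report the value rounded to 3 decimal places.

Row totals [42, 33], col totals [40, 35], n=75
χ² = (23−22.40)²/22.40 + (19−19.60)²/19.60 + (17−17.60)²/17.60 + (16−15.40)²/15.40 = 0.0783
df = 1

test statistic = 0.078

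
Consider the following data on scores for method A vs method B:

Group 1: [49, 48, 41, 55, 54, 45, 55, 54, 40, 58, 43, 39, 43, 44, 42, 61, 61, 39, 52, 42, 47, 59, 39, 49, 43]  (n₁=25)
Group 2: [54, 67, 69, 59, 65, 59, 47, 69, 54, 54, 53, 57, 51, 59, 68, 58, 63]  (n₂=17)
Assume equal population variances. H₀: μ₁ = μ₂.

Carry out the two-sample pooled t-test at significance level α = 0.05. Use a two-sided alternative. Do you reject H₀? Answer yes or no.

x̄₁=48.080, s₁=7.291, n₁=25
x̄₂=59.176, s₂=6.710, n₂=17
s_p² = [24·7.291² + 16·6.710²]/40 = 49.9078
SE = √(s_p²·(1/25+1/17)) = 2.2208
t = (48.080−59.176)/2.2208 = -4.9966
df = 40
p-value (two-sided) = 0.00001
At α=0.05: p < α → reject H₀

reject H₀: yes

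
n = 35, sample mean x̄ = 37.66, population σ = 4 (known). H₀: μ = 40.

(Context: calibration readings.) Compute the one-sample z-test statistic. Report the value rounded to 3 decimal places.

test statistic = -3.461

SE = σ/√n = 4/√35 = 0.6761
z = (x̄−μ₀)/SE = (37.66−40)/0.6761 = -3.4609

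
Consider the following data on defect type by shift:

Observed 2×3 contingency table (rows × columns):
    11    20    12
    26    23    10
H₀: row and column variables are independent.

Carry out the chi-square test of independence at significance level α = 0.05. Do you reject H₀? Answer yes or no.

reject H₀: no

Row totals [43, 59], col totals [37, 43, 22], n=102
χ² = (11−15.60)²/15.60 + (20−18.13)²/18.13 + (12−9.27)²/9.27 + (26−21.40)²/21.40 + (23−24.87)²/24.87 + (10−12.73)²/12.73 = 4.0624
df = 2
p-value (upper-tail) = 0.13118
At α=0.05: p ≥ α → fail to reject H₀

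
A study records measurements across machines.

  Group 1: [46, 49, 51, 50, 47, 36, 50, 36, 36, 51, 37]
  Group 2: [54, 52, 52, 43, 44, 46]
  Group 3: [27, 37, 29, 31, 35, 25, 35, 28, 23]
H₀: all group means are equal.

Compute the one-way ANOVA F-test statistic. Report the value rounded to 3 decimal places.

test statistic = 23.855

Group means [44.45, 48.50, 30.00], grand mean 40.385
SSB = Σnᵢ(x̄ᵢ−x̄)² = 1547.927; SSW = ΣΣ(x−x̄ᵢ)² = 746.227
MSB = 1547.927/2 = 773.9633; MSW = 746.227/23 = 32.4447
F = MSB/MSW = 23.8549
df = (2, 23)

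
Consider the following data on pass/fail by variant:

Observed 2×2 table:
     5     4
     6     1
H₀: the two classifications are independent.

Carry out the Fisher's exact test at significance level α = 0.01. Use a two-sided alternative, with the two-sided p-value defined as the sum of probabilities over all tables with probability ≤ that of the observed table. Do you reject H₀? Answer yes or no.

reject H₀: no

Margins: r₁=9, r₂=7, c₁=11, c₂=5, n=16
p_obs = C(9,5)·C(7,6)/C(16,11); sum pmf over tables with pmf ≤ p_obs
p-value (two-sided) = 0.30769
At α=0.01: p ≥ α → fail to reject H₀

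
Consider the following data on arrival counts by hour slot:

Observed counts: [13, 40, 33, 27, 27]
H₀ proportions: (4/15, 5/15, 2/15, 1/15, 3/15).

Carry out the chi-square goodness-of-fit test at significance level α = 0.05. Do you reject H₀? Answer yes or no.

n = 140; E_i = n·p_i = [37.33, 46.67, 18.67, 9.33, 28.00]
χ² = (13−37.33)²/37.33 + (40−46.67)²/46.67 + (33−18.67)²/18.67 + (27−9.33)²/9.33 + (27−28.00)²/28.00 = 61.2946
df = 4
p-value (upper-tail) = 0.00000
At α=0.05: p < α → reject H₀

reject H₀: yes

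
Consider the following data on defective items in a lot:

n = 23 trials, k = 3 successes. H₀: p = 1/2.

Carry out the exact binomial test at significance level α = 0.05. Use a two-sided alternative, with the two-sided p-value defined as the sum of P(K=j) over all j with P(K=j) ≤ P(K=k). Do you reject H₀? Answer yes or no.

reject H₀: yes

Exact binomial: n=23, k=3, p₀=1/2=0.5000
P(X=j) = C(n,j)·p₀^j·(1−p₀)^(n−j); p = Σ P(X=j) over j with P(X=j) ≤ P(X=3)
p-value (two-sided) = 0.00049
At α=0.05: p < α → reject H₀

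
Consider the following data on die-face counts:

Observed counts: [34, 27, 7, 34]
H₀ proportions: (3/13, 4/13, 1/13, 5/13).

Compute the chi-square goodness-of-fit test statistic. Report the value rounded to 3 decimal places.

test statistic = 6.051

n = 102; E_i = n·p_i = [23.54, 31.38, 7.85, 39.23]
χ² = (34−23.54)²/23.54 + (27−31.38)²/31.38 + (7−7.85)²/7.85 + (34−39.23)²/39.23 = 6.0508
df = 3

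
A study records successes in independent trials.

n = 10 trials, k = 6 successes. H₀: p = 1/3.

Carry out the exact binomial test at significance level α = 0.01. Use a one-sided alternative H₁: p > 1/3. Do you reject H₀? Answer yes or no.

reject H₀: no

Exact binomial: n=10, k=6, p₀=1/3=0.3333
P(X≥6) from Σ C(n,i)·p₀^i·(1−p₀)^(n−i)
p-value (one-sided, H₁ greater) = 0.07656
At α=0.01: p ≥ α → fail to reject H₀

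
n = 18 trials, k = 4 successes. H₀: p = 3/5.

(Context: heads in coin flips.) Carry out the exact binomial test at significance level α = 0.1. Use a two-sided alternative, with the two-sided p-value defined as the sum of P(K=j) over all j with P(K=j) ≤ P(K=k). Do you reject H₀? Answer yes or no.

reject H₀: yes

Exact binomial: n=18, k=4, p₀=3/5=0.6000
P(X=j) = C(n,j)·p₀^j·(1−p₀)^(n−j); p = Σ P(X=j) over j with P(X=j) ≤ P(X=4)
p-value (two-sided) = 0.00138
At α=0.1: p < α → reject H₀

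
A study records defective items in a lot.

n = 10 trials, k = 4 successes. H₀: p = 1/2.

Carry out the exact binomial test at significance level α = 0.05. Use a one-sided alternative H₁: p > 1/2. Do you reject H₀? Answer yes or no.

reject H₀: no

Exact binomial: n=10, k=4, p₀=1/2=0.5000
P(X≥4) from Σ C(n,i)·p₀^i·(1−p₀)^(n−i)
p-value (one-sided, H₁ greater) = 0.82812
At α=0.05: p ≥ α → fail to reject H₀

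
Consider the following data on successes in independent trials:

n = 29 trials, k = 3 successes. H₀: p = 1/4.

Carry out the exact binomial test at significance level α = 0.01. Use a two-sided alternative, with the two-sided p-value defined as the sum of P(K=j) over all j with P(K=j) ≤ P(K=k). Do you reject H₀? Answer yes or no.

reject H₀: no

Exact binomial: n=29, k=3, p₀=1/4=0.2500
P(X=j) = C(n,j)·p₀^j·(1−p₀)^(n−j); p = Σ P(X=j) over j with P(X=j) ≤ P(X=3)
p-value (two-sided) = 0.08454
At α=0.01: p ≥ α → fail to reject H₀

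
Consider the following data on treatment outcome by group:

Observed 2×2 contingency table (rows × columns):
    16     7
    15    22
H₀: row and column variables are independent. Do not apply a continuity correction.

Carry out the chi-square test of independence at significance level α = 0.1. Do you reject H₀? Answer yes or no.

reject H₀: yes

Row totals [23, 37], col totals [31, 29], n=60
χ² = (16−11.88)²/11.88 + (7−11.12)²/11.12 + (15−19.12)²/19.12 + (22−17.88)²/17.88 = 4.7847
df = 1
p-value (upper-tail) = 0.02871
At α=0.1: p < α → reject H₀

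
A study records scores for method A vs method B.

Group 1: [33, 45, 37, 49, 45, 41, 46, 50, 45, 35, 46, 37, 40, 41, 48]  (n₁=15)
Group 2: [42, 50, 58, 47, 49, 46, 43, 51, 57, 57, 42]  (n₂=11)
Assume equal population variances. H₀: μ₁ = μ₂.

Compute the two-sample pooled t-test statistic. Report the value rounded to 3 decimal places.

x̄₁=42.533, s₁=5.276, n₁=15
x̄₂=49.273, s₂=6.002, n₂=11
s_p² = [14·5.276² + 10·6.002²]/24 = 31.2465
SE = √(s_p²·(1/15+1/11)) = 2.2189
t = (42.533−49.273)/2.2189 = -3.0372
df = 24

test statistic = -3.037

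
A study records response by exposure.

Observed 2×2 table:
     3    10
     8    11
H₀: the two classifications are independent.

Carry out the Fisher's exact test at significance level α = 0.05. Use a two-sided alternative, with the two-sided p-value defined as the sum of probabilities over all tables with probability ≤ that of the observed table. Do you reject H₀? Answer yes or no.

reject H₀: no

Margins: r₁=13, r₂=19, c₁=11, c₂=21, n=32
p_obs = C(13,3)·C(19,8)/C(32,11); sum pmf over tables with pmf ≤ p_obs
p-value (two-sided) = 0.45013
At α=0.05: p ≥ α → fail to reject H₀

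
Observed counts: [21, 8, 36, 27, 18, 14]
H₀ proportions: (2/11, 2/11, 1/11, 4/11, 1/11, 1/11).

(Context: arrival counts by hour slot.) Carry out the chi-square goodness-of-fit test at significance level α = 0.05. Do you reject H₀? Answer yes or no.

reject H₀: yes

n = 124; E_i = n·p_i = [22.55, 22.55, 11.27, 45.09, 11.27, 11.27]
χ² = (21−22.55)²/22.55 + (8−22.55)²/22.55 + (36−11.27)²/11.27 + (27−45.09)²/45.09 + (18−11.27)²/11.27 + (14−11.27)²/11.27 = 75.6633
df = 5
p-value (upper-tail) = 0.00000
At α=0.05: p < α → reject H₀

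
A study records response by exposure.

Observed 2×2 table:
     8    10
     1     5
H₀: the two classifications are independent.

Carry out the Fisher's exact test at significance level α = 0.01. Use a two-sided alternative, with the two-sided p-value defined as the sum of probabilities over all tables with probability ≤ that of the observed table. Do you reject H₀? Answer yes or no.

reject H₀: no

Margins: r₁=18, r₂=6, c₁=9, c₂=15, n=24
p_obs = C(18,8)·C(6,1)/C(24,9); sum pmf over tables with pmf ≤ p_obs
p-value (two-sided) = 0.35095
At α=0.01: p ≥ α → fail to reject H₀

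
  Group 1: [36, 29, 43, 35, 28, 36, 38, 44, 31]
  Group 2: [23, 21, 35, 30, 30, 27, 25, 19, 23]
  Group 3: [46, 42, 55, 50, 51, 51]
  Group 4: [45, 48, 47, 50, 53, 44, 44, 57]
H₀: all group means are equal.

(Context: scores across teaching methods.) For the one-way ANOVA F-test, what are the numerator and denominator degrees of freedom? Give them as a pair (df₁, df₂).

k = 4 groups, N = 32 total
df = (k−1, N−k) = (4−1, 32−4) = (3, 28)

degrees of freedom = [3, 28]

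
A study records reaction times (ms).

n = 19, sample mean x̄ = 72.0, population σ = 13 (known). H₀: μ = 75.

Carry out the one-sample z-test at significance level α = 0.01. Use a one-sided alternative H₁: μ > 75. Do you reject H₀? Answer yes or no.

SE = σ/√n = 13/√19 = 2.9824
z = (x̄−μ₀)/SE = (72.0−75)/2.9824 = -1.0059
p-value (one-sided, H₁ greater) = 0.84277
At α=0.01: p ≥ α → fail to reject H₀

reject H₀: no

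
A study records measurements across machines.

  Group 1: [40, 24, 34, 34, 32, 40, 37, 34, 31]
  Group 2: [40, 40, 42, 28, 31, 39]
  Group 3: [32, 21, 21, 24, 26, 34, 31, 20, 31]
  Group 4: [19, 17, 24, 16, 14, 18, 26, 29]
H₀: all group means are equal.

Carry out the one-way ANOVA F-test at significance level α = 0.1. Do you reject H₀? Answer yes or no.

Group means [34.00, 36.67, 26.67, 20.38], grand mean 29.031
SSB = Σnᵢ(x̄ᵢ−x̄)² = 1221.760; SSW = ΣΣ(x−x̄ᵢ)² = 791.208
MSB = 1221.760/3 = 407.2535; MSW = 791.208/28 = 28.2574
F = MSB/MSW = 14.4123
df = (3, 28)
p-value (upper-tail) = 0.00001
At α=0.1: p < α → reject H₀

reject H₀: yes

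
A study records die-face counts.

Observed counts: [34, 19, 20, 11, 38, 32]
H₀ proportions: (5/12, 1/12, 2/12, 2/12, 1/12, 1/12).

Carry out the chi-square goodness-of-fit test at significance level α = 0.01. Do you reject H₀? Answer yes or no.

n = 154; E_i = n·p_i = [64.17, 12.83, 25.67, 25.67, 12.83, 12.83]
χ² = (34−64.17)²/64.17 + (19−12.83)²/12.83 + (20−25.67)²/25.67 + (11−25.67)²/25.67 + (38−12.83)²/12.83 + (32−12.83)²/12.83 = 104.7558
df = 5
p-value (upper-tail) = 0.00000
At α=0.01: p < α → reject H₀

reject H₀: yes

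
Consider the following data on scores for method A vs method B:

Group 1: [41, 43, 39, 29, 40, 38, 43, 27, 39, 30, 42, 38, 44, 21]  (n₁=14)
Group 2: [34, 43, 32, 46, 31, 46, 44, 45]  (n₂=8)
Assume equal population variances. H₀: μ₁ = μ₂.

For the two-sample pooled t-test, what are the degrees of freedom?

degrees of freedom = 20

df = n₁ + n₂ − 2 = 14 + 8 − 2 = 20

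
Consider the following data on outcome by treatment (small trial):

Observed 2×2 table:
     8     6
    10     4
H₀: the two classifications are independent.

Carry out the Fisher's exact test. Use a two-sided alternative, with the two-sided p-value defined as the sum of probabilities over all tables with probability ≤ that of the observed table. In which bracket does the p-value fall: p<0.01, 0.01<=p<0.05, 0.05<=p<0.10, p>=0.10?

p-value bracket: p>=0.10

Margins: r₁=14, r₂=14, c₁=18, c₂=10, n=28
p_obs = C(14,8)·C(14,10)/C(28,18); sum pmf over tables with pmf ≤ p_obs
p-value (two-sided) = 0.69458
→ bracket: p>=0.10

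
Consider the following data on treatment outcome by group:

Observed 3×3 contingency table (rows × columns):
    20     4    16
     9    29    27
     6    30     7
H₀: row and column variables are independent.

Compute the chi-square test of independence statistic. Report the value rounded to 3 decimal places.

test statistic = 39.114

Row totals [40, 65, 43], col totals [35, 63, 50], n=148
χ² = (20−9.46)²/9.46 + (4−17.03)²/17.03 + (16−13.51)²/13.51 + (9−15.37)²/15.37 + (29−27.67)²/27.67 + (27−21.96)²/21.96 + (6−10.17)²/10.17 + (30−18.30)²/18.30 + (7−14.53)²/14.53 = 39.1142
df = 4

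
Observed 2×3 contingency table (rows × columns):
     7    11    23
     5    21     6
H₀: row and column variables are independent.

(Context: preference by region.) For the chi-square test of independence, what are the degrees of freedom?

df = (r−1)(c−1) = (2−1)·(3−1) = 2

degrees of freedom = 2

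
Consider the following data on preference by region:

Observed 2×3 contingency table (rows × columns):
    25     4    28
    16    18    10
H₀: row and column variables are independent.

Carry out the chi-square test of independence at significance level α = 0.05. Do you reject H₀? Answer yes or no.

reject H₀: yes

Row totals [57, 44], col totals [41, 22, 38], n=101
χ² = (25−23.14)²/23.14 + (4−12.42)²/12.42 + (28−21.45)²/21.45 + (16−17.86)²/17.86 + (18−9.58)²/9.58 + (10−16.55)²/16.55 = 18.0366
df = 2
p-value (upper-tail) = 0.00012
At α=0.05: p < α → reject H₀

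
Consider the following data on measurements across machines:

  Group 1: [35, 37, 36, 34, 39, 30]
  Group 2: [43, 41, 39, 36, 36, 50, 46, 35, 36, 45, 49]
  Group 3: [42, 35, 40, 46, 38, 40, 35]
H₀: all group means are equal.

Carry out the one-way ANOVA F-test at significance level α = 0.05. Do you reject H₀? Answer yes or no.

reject H₀: yes

Group means [35.17, 41.45, 39.43], grand mean 39.292
SSB = Σnᵢ(x̄ᵢ−x̄)² = 153.683; SSW = ΣΣ(x−x̄ᵢ)² = 441.275
MSB = 153.683/2 = 76.8417; MSW = 441.275/21 = 21.0131
F = MSB/MSW = 3.6569
df = (2, 21)
p-value (upper-tail) = 0.04338
At α=0.05: p < α → reject H₀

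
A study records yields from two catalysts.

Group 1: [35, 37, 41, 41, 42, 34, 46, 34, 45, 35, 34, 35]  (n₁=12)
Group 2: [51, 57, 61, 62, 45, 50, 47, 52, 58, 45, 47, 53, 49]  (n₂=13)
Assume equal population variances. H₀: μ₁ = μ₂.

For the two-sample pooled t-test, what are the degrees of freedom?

degrees of freedom = 23

df = n₁ + n₂ − 2 = 12 + 13 − 2 = 23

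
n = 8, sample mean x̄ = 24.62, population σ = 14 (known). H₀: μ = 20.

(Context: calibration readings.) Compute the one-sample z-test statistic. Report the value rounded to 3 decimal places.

test statistic = 0.933

SE = σ/√n = 14/√8 = 4.9497
z = (x̄−μ₀)/SE = (24.62−20)/4.9497 = 0.9334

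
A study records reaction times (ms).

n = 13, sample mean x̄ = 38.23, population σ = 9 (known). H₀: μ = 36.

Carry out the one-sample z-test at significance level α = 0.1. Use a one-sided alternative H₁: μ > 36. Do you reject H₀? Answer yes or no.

reject H₀: no

SE = σ/√n = 9/√13 = 2.4962
z = (x̄−μ₀)/SE = (38.23−36)/2.4962 = 0.8934
p-value (one-sided, H₁ greater) = 0.18583
At α=0.1: p ≥ α → fail to reject H₀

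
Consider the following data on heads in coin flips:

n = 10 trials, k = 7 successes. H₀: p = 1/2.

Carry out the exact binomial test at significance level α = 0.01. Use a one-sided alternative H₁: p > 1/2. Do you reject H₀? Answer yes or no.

reject H₀: no

Exact binomial: n=10, k=7, p₀=1/2=0.5000
P(X≥7) from Σ C(n,i)·p₀^i·(1−p₀)^(n−i)
p-value (one-sided, H₁ greater) = 0.17188
At α=0.01: p ≥ α → fail to reject H₀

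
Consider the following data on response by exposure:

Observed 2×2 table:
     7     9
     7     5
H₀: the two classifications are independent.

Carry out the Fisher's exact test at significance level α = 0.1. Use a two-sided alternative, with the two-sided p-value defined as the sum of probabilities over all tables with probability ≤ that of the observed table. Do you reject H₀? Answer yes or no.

reject H₀: no

Margins: r₁=16, r₂=12, c₁=14, c₂=14, n=28
p_obs = C(16,7)·C(12,7)/C(28,14); sum pmf over tables with pmf ≤ p_obs
p-value (two-sided) = 0.70357
At α=0.1: p ≥ α → fail to reject H₀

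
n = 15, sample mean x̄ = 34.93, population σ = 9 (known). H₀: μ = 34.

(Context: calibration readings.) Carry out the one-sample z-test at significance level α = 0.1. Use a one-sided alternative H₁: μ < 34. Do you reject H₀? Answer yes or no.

reject H₀: no

SE = σ/√n = 9/√15 = 2.3238
z = (x̄−μ₀)/SE = (34.93−34)/2.3238 = 0.4002
p-value (one-sided, H₁ less) = 0.65550
At α=0.1: p ≥ α → fail to reject H₀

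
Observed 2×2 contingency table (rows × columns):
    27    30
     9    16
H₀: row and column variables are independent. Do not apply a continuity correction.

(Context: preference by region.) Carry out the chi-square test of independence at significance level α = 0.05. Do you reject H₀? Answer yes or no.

reject H₀: no

Row totals [57, 25], col totals [36, 46], n=82
χ² = (27−25.02)²/25.02 + (30−31.98)²/31.98 + (9−10.98)²/10.98 + (16−14.02)²/14.02 = 0.9119
df = 1
p-value (upper-tail) = 0.33960
At α=0.05: p ≥ α → fail to reject H₀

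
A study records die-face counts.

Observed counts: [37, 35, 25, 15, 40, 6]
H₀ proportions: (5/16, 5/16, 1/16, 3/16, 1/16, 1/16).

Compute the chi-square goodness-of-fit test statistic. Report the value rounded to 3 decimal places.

test statistic = 131.094

n = 158; E_i = n·p_i = [49.38, 49.38, 9.88, 29.62, 9.88, 9.88]
χ² = (37−49.38)²/49.38 + (35−49.38)²/49.38 + (25−9.88)²/9.88 + (15−29.62)²/29.62 + (40−9.88)²/9.88 + (6−9.88)²/9.88 = 131.0937
df = 5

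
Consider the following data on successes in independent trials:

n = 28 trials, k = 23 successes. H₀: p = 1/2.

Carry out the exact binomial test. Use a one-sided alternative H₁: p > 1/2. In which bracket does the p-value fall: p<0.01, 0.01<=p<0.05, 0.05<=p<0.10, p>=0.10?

Exact binomial: n=28, k=23, p₀=1/2=0.5000
P(X≥23) from Σ C(n,i)·p₀^i·(1−p₀)^(n−i)
p-value (one-sided, H₁ greater) = 0.00046
→ bracket: p<0.01

p-value bracket: p<0.01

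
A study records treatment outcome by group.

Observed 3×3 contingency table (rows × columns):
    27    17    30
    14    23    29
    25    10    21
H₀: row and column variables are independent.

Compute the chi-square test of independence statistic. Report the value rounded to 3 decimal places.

Row totals [74, 66, 56], col totals [66, 50, 80], n=196
χ² = (27−24.92)²/24.92 + (17−18.88)²/18.88 + (30−30.20)²/30.20 + (14−22.22)²/22.22 + (23−16.84)²/16.84 + (29−26.94)²/26.94 + (25−18.86)²/18.86 + (10−14.29)²/14.29 + (21−22.86)²/22.86 = 9.2571
df = 4

test statistic = 9.257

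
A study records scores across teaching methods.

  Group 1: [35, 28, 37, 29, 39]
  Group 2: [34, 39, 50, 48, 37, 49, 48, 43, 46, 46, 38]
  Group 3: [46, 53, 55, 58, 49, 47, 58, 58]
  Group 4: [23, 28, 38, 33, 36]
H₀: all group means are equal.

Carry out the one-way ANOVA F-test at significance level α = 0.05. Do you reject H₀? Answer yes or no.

reject H₀: yes

Group means [33.60, 43.45, 53.00, 31.60], grand mean 42.345
SSB = Σnᵢ(x̄ᵢ−x̄)² = 1881.424; SSW = ΣΣ(x−x̄ᵢ)² = 733.127
MSB = 1881.424/3 = 627.1415; MSW = 733.127/25 = 29.3251
F = MSB/MSW = 21.3858
df = (3, 25)
p-value (upper-tail) = 0.00000
At α=0.05: p < α → reject H₀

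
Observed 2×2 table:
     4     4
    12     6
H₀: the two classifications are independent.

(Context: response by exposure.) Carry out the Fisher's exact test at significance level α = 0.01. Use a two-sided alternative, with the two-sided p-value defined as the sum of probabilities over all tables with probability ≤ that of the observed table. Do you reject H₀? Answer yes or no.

reject H₀: no

Margins: r₁=8, r₂=18, c₁=16, c₂=10, n=26
p_obs = C(8,4)·C(18,12)/C(26,16); sum pmf over tables with pmf ≤ p_obs
p-value (two-sided) = 0.66449
At α=0.01: p ≥ α → fail to reject H₀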